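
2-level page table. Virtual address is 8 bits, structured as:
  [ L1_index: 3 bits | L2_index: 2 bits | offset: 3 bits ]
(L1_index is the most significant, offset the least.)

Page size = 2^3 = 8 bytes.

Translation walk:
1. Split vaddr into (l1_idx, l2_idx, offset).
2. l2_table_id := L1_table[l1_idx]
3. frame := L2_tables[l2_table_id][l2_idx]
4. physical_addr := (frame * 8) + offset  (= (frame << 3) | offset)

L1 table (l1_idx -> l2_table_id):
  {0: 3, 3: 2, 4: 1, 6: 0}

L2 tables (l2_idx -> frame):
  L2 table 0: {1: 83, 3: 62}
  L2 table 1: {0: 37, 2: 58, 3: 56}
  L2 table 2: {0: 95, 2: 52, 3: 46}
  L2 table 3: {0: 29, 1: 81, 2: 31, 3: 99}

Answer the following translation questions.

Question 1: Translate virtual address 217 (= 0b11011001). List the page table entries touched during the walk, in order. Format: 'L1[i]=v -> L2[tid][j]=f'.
vaddr = 217 = 0b11011001
Split: l1_idx=6, l2_idx=3, offset=1

Answer: L1[6]=0 -> L2[0][3]=62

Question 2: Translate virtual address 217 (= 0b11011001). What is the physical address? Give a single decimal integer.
Answer: 497

Derivation:
vaddr = 217 = 0b11011001
Split: l1_idx=6, l2_idx=3, offset=1
L1[6] = 0
L2[0][3] = 62
paddr = 62 * 8 + 1 = 497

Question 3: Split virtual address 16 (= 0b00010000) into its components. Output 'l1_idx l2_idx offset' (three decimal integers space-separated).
vaddr = 16 = 0b00010000
  top 3 bits -> l1_idx = 0
  next 2 bits -> l2_idx = 2
  bottom 3 bits -> offset = 0

Answer: 0 2 0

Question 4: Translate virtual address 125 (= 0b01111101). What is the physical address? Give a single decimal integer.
Answer: 373

Derivation:
vaddr = 125 = 0b01111101
Split: l1_idx=3, l2_idx=3, offset=5
L1[3] = 2
L2[2][3] = 46
paddr = 46 * 8 + 5 = 373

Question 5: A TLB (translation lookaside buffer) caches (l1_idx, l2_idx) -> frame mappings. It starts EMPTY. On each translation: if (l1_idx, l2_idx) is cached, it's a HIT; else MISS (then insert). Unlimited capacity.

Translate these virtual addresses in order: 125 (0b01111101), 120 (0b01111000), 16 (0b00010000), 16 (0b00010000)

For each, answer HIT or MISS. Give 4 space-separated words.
vaddr=125: (3,3) not in TLB -> MISS, insert
vaddr=120: (3,3) in TLB -> HIT
vaddr=16: (0,2) not in TLB -> MISS, insert
vaddr=16: (0,2) in TLB -> HIT

Answer: MISS HIT MISS HIT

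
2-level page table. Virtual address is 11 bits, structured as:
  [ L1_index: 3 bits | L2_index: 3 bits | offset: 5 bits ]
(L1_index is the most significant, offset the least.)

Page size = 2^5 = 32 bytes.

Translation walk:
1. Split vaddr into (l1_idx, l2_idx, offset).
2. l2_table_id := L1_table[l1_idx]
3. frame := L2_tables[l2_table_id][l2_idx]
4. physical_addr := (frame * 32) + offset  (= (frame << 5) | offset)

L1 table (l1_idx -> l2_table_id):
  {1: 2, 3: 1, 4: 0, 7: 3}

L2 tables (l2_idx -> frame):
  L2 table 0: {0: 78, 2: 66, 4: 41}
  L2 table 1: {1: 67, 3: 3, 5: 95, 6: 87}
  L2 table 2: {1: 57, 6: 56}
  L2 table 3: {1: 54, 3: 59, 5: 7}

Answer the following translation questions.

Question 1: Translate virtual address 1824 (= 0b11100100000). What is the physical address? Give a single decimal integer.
vaddr = 1824 = 0b11100100000
Split: l1_idx=7, l2_idx=1, offset=0
L1[7] = 3
L2[3][1] = 54
paddr = 54 * 32 + 0 = 1728

Answer: 1728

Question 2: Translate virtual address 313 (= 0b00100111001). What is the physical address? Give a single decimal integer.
Answer: 1849

Derivation:
vaddr = 313 = 0b00100111001
Split: l1_idx=1, l2_idx=1, offset=25
L1[1] = 2
L2[2][1] = 57
paddr = 57 * 32 + 25 = 1849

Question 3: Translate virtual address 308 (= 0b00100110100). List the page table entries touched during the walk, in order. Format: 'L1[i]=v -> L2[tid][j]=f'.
Answer: L1[1]=2 -> L2[2][1]=57

Derivation:
vaddr = 308 = 0b00100110100
Split: l1_idx=1, l2_idx=1, offset=20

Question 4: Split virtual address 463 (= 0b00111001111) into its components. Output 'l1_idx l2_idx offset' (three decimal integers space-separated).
vaddr = 463 = 0b00111001111
  top 3 bits -> l1_idx = 1
  next 3 bits -> l2_idx = 6
  bottom 5 bits -> offset = 15

Answer: 1 6 15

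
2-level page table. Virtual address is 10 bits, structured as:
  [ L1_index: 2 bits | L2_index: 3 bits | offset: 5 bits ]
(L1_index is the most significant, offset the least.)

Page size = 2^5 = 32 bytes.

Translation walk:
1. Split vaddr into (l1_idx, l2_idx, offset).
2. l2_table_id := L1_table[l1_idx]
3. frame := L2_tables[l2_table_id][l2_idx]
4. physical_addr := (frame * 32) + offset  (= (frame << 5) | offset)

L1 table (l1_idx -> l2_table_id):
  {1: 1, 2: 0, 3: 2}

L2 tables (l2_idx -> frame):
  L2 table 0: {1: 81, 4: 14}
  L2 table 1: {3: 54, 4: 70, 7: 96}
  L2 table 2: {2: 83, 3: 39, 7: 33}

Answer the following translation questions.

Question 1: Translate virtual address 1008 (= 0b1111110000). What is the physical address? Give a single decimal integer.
Answer: 1072

Derivation:
vaddr = 1008 = 0b1111110000
Split: l1_idx=3, l2_idx=7, offset=16
L1[3] = 2
L2[2][7] = 33
paddr = 33 * 32 + 16 = 1072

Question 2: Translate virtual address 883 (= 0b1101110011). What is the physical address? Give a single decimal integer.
vaddr = 883 = 0b1101110011
Split: l1_idx=3, l2_idx=3, offset=19
L1[3] = 2
L2[2][3] = 39
paddr = 39 * 32 + 19 = 1267

Answer: 1267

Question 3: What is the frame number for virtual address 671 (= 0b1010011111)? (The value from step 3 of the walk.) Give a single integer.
vaddr = 671: l1_idx=2, l2_idx=4
L1[2] = 0; L2[0][4] = 14

Answer: 14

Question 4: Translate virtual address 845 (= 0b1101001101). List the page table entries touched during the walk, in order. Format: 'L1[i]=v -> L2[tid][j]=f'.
Answer: L1[3]=2 -> L2[2][2]=83

Derivation:
vaddr = 845 = 0b1101001101
Split: l1_idx=3, l2_idx=2, offset=13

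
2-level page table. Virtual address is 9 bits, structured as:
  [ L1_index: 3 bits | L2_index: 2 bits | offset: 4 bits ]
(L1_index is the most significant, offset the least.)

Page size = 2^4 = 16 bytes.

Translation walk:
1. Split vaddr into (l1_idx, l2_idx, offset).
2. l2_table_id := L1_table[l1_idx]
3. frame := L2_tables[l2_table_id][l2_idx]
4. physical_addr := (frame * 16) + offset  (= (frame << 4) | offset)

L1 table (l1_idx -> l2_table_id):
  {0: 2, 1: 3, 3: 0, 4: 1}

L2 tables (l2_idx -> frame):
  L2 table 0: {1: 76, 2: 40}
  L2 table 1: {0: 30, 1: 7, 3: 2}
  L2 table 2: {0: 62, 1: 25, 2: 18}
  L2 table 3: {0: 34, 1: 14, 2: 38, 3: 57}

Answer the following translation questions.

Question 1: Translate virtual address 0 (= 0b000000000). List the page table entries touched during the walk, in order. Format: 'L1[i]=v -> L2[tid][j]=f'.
vaddr = 0 = 0b000000000
Split: l1_idx=0, l2_idx=0, offset=0

Answer: L1[0]=2 -> L2[2][0]=62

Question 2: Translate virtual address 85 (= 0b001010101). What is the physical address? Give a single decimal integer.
Answer: 229

Derivation:
vaddr = 85 = 0b001010101
Split: l1_idx=1, l2_idx=1, offset=5
L1[1] = 3
L2[3][1] = 14
paddr = 14 * 16 + 5 = 229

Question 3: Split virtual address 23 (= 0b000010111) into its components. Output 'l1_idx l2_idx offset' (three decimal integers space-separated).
vaddr = 23 = 0b000010111
  top 3 bits -> l1_idx = 0
  next 2 bits -> l2_idx = 1
  bottom 4 bits -> offset = 7

Answer: 0 1 7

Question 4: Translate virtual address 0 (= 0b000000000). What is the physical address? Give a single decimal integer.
Answer: 992

Derivation:
vaddr = 0 = 0b000000000
Split: l1_idx=0, l2_idx=0, offset=0
L1[0] = 2
L2[2][0] = 62
paddr = 62 * 16 + 0 = 992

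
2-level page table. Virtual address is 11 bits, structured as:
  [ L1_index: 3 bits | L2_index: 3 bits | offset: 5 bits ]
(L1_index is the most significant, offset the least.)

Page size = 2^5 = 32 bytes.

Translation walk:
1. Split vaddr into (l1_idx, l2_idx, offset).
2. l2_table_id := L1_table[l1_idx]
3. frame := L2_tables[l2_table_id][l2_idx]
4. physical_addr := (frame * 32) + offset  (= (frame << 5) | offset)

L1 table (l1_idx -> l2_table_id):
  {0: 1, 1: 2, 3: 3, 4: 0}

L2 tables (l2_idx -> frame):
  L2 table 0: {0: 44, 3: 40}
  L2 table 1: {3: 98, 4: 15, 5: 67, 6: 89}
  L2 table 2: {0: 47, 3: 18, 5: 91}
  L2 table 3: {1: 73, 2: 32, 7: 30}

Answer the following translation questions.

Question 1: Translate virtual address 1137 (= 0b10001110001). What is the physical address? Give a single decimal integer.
Answer: 1297

Derivation:
vaddr = 1137 = 0b10001110001
Split: l1_idx=4, l2_idx=3, offset=17
L1[4] = 0
L2[0][3] = 40
paddr = 40 * 32 + 17 = 1297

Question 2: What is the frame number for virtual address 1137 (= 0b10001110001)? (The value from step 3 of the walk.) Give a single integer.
vaddr = 1137: l1_idx=4, l2_idx=3
L1[4] = 0; L2[0][3] = 40

Answer: 40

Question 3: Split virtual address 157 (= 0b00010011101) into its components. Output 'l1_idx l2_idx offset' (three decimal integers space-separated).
vaddr = 157 = 0b00010011101
  top 3 bits -> l1_idx = 0
  next 3 bits -> l2_idx = 4
  bottom 5 bits -> offset = 29

Answer: 0 4 29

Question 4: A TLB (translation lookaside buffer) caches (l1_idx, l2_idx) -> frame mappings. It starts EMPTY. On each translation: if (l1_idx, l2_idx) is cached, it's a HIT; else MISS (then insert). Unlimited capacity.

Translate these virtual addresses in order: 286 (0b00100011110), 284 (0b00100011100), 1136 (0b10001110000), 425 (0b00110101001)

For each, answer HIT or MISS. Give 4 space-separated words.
vaddr=286: (1,0) not in TLB -> MISS, insert
vaddr=284: (1,0) in TLB -> HIT
vaddr=1136: (4,3) not in TLB -> MISS, insert
vaddr=425: (1,5) not in TLB -> MISS, insert

Answer: MISS HIT MISS MISS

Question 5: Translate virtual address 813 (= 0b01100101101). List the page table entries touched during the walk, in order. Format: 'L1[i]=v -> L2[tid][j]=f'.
Answer: L1[3]=3 -> L2[3][1]=73

Derivation:
vaddr = 813 = 0b01100101101
Split: l1_idx=3, l2_idx=1, offset=13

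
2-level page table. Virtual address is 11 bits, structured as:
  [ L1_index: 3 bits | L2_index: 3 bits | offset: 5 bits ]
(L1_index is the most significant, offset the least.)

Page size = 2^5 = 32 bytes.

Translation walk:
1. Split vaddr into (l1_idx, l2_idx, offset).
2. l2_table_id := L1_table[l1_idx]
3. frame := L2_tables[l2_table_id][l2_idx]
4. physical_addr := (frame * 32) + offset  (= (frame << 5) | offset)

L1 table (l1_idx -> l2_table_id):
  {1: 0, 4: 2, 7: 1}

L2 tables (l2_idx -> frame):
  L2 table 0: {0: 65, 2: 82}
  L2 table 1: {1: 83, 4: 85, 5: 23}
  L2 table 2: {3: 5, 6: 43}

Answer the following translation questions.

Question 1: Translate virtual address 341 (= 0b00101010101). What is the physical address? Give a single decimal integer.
vaddr = 341 = 0b00101010101
Split: l1_idx=1, l2_idx=2, offset=21
L1[1] = 0
L2[0][2] = 82
paddr = 82 * 32 + 21 = 2645

Answer: 2645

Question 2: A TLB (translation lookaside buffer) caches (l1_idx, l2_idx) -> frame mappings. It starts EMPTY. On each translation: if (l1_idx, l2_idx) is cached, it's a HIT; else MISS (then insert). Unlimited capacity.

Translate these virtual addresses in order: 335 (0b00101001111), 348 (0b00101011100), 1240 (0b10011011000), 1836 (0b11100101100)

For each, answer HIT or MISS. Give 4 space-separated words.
Answer: MISS HIT MISS MISS

Derivation:
vaddr=335: (1,2) not in TLB -> MISS, insert
vaddr=348: (1,2) in TLB -> HIT
vaddr=1240: (4,6) not in TLB -> MISS, insert
vaddr=1836: (7,1) not in TLB -> MISS, insert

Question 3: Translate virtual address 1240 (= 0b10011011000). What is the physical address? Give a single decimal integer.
vaddr = 1240 = 0b10011011000
Split: l1_idx=4, l2_idx=6, offset=24
L1[4] = 2
L2[2][6] = 43
paddr = 43 * 32 + 24 = 1400

Answer: 1400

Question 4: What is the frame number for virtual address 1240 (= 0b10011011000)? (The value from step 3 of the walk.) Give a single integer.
vaddr = 1240: l1_idx=4, l2_idx=6
L1[4] = 2; L2[2][6] = 43

Answer: 43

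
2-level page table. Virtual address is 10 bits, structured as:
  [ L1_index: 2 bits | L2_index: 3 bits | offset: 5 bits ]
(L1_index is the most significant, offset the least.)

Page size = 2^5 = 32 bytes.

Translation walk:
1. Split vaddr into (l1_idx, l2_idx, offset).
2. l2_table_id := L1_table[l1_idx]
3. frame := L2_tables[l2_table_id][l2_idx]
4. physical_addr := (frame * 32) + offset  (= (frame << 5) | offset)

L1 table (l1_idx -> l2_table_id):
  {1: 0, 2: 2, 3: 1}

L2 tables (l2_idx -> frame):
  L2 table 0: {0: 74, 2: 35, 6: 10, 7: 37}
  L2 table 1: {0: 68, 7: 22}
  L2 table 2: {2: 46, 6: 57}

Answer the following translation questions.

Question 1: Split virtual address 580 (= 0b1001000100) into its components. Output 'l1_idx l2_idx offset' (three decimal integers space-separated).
vaddr = 580 = 0b1001000100
  top 2 bits -> l1_idx = 2
  next 3 bits -> l2_idx = 2
  bottom 5 bits -> offset = 4

Answer: 2 2 4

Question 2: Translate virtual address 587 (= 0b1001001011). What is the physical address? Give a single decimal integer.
Answer: 1483

Derivation:
vaddr = 587 = 0b1001001011
Split: l1_idx=2, l2_idx=2, offset=11
L1[2] = 2
L2[2][2] = 46
paddr = 46 * 32 + 11 = 1483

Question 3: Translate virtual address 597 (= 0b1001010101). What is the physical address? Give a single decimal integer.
Answer: 1493

Derivation:
vaddr = 597 = 0b1001010101
Split: l1_idx=2, l2_idx=2, offset=21
L1[2] = 2
L2[2][2] = 46
paddr = 46 * 32 + 21 = 1493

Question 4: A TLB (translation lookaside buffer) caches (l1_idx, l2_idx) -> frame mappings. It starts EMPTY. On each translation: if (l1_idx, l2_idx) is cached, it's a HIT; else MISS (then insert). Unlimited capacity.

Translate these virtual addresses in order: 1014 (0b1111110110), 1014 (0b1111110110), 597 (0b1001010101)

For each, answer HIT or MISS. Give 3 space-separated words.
Answer: MISS HIT MISS

Derivation:
vaddr=1014: (3,7) not in TLB -> MISS, insert
vaddr=1014: (3,7) in TLB -> HIT
vaddr=597: (2,2) not in TLB -> MISS, insert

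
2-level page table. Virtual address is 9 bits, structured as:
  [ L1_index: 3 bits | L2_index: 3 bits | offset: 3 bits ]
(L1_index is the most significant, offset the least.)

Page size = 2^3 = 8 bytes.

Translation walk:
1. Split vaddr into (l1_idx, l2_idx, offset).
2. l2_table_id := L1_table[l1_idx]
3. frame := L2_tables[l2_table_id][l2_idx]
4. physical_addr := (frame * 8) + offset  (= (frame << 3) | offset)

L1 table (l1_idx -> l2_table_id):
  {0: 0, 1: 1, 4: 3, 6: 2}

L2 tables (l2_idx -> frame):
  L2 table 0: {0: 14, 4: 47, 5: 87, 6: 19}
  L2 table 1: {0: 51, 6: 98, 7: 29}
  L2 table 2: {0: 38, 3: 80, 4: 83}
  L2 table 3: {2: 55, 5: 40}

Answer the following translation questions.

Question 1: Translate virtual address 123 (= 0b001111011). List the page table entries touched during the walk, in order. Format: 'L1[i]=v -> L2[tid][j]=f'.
vaddr = 123 = 0b001111011
Split: l1_idx=1, l2_idx=7, offset=3

Answer: L1[1]=1 -> L2[1][7]=29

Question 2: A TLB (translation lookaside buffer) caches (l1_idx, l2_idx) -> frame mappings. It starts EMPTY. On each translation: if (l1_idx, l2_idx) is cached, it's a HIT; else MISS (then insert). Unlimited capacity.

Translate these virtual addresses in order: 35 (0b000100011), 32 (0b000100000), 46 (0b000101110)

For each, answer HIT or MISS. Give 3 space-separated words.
Answer: MISS HIT MISS

Derivation:
vaddr=35: (0,4) not in TLB -> MISS, insert
vaddr=32: (0,4) in TLB -> HIT
vaddr=46: (0,5) not in TLB -> MISS, insert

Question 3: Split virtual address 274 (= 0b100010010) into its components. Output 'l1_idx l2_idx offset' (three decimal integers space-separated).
Answer: 4 2 2

Derivation:
vaddr = 274 = 0b100010010
  top 3 bits -> l1_idx = 4
  next 3 bits -> l2_idx = 2
  bottom 3 bits -> offset = 2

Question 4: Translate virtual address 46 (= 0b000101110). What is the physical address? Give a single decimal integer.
Answer: 702

Derivation:
vaddr = 46 = 0b000101110
Split: l1_idx=0, l2_idx=5, offset=6
L1[0] = 0
L2[0][5] = 87
paddr = 87 * 8 + 6 = 702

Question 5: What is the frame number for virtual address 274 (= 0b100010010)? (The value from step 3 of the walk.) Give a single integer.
Answer: 55

Derivation:
vaddr = 274: l1_idx=4, l2_idx=2
L1[4] = 3; L2[3][2] = 55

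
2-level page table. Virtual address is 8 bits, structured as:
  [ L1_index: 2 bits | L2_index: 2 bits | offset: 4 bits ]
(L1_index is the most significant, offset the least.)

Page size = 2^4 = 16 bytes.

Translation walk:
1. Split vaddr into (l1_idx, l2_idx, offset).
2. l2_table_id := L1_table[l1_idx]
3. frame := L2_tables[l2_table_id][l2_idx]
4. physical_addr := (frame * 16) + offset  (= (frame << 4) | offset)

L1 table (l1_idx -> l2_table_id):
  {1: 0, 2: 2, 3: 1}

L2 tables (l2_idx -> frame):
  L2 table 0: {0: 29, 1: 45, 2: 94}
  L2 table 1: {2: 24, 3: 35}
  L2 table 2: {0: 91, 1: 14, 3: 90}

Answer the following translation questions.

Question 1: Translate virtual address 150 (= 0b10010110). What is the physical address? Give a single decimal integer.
Answer: 230

Derivation:
vaddr = 150 = 0b10010110
Split: l1_idx=2, l2_idx=1, offset=6
L1[2] = 2
L2[2][1] = 14
paddr = 14 * 16 + 6 = 230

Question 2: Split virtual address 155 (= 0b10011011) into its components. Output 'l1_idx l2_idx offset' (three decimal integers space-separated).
vaddr = 155 = 0b10011011
  top 2 bits -> l1_idx = 2
  next 2 bits -> l2_idx = 1
  bottom 4 bits -> offset = 11

Answer: 2 1 11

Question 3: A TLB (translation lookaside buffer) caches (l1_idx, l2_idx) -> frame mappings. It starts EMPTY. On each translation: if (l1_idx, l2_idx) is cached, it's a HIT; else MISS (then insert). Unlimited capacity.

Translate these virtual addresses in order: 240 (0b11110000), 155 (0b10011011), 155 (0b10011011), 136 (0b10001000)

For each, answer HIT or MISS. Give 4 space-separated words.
Answer: MISS MISS HIT MISS

Derivation:
vaddr=240: (3,3) not in TLB -> MISS, insert
vaddr=155: (2,1) not in TLB -> MISS, insert
vaddr=155: (2,1) in TLB -> HIT
vaddr=136: (2,0) not in TLB -> MISS, insert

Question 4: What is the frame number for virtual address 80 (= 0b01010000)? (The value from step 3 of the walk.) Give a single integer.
vaddr = 80: l1_idx=1, l2_idx=1
L1[1] = 0; L2[0][1] = 45

Answer: 45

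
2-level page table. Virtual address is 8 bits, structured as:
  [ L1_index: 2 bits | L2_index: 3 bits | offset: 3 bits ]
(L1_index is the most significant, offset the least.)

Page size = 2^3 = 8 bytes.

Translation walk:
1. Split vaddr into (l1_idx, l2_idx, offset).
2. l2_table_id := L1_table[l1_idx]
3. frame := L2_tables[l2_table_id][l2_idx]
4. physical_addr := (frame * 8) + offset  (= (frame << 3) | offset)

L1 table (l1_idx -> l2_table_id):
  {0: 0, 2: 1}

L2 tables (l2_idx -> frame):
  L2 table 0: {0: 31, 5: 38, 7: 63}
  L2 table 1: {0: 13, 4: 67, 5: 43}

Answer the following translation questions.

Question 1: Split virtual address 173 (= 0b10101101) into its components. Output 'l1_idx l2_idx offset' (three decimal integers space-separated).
vaddr = 173 = 0b10101101
  top 2 bits -> l1_idx = 2
  next 3 bits -> l2_idx = 5
  bottom 3 bits -> offset = 5

Answer: 2 5 5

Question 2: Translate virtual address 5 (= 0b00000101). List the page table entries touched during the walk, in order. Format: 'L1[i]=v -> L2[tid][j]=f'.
Answer: L1[0]=0 -> L2[0][0]=31

Derivation:
vaddr = 5 = 0b00000101
Split: l1_idx=0, l2_idx=0, offset=5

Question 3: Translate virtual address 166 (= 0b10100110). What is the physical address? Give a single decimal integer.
vaddr = 166 = 0b10100110
Split: l1_idx=2, l2_idx=4, offset=6
L1[2] = 1
L2[1][4] = 67
paddr = 67 * 8 + 6 = 542

Answer: 542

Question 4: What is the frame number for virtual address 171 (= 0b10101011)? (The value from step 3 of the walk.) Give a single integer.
Answer: 43

Derivation:
vaddr = 171: l1_idx=2, l2_idx=5
L1[2] = 1; L2[1][5] = 43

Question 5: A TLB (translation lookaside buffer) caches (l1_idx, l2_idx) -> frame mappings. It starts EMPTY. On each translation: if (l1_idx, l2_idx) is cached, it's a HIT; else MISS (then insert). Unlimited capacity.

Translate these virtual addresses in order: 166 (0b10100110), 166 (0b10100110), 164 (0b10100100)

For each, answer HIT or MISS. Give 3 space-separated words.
Answer: MISS HIT HIT

Derivation:
vaddr=166: (2,4) not in TLB -> MISS, insert
vaddr=166: (2,4) in TLB -> HIT
vaddr=164: (2,4) in TLB -> HIT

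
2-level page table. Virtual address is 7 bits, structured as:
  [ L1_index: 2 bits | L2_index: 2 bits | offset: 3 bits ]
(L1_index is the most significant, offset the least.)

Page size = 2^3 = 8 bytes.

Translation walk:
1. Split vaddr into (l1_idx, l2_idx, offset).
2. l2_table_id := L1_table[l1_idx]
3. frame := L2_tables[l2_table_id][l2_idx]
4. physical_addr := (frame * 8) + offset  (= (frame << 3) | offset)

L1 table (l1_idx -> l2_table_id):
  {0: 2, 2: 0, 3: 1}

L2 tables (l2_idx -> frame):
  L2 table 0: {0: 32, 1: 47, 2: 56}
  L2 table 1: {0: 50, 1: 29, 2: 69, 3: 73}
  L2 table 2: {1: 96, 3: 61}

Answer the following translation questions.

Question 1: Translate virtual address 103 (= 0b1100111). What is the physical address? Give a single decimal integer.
vaddr = 103 = 0b1100111
Split: l1_idx=3, l2_idx=0, offset=7
L1[3] = 1
L2[1][0] = 50
paddr = 50 * 8 + 7 = 407

Answer: 407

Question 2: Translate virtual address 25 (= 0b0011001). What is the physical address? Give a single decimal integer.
vaddr = 25 = 0b0011001
Split: l1_idx=0, l2_idx=3, offset=1
L1[0] = 2
L2[2][3] = 61
paddr = 61 * 8 + 1 = 489

Answer: 489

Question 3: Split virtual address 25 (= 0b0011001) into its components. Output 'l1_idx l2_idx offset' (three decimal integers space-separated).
vaddr = 25 = 0b0011001
  top 2 bits -> l1_idx = 0
  next 2 bits -> l2_idx = 3
  bottom 3 bits -> offset = 1

Answer: 0 3 1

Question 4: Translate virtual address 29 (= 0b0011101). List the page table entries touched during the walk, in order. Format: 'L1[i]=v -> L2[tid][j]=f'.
vaddr = 29 = 0b0011101
Split: l1_idx=0, l2_idx=3, offset=5

Answer: L1[0]=2 -> L2[2][3]=61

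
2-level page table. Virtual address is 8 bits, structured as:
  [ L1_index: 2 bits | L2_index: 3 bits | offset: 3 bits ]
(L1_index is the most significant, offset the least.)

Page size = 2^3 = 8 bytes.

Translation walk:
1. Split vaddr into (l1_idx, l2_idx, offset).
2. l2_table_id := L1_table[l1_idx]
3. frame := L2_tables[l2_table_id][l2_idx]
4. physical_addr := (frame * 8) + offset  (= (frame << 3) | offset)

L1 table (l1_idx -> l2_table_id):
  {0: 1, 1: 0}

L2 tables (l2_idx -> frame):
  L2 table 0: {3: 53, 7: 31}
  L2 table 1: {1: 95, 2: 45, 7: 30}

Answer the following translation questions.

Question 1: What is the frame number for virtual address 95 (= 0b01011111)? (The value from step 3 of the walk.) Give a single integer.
Answer: 53

Derivation:
vaddr = 95: l1_idx=1, l2_idx=3
L1[1] = 0; L2[0][3] = 53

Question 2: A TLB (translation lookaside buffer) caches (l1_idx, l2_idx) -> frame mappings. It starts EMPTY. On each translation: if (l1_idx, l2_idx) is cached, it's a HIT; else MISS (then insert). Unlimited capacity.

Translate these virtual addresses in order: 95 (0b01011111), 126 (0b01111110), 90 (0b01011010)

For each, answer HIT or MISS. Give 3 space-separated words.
Answer: MISS MISS HIT

Derivation:
vaddr=95: (1,3) not in TLB -> MISS, insert
vaddr=126: (1,7) not in TLB -> MISS, insert
vaddr=90: (1,3) in TLB -> HIT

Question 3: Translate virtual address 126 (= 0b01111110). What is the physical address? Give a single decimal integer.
vaddr = 126 = 0b01111110
Split: l1_idx=1, l2_idx=7, offset=6
L1[1] = 0
L2[0][7] = 31
paddr = 31 * 8 + 6 = 254

Answer: 254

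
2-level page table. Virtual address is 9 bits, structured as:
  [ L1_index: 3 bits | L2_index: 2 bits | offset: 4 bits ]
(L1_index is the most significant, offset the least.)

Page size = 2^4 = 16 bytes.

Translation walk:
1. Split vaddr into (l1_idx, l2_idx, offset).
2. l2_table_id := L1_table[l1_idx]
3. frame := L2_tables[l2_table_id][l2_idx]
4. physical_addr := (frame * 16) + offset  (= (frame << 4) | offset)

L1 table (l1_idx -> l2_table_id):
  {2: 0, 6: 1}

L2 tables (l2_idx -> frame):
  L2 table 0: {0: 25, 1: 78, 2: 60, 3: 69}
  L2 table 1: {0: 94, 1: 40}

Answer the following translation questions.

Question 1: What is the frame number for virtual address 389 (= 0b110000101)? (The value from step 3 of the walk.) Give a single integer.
vaddr = 389: l1_idx=6, l2_idx=0
L1[6] = 1; L2[1][0] = 94

Answer: 94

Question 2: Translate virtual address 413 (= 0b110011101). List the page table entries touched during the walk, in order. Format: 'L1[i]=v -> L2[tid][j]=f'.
vaddr = 413 = 0b110011101
Split: l1_idx=6, l2_idx=1, offset=13

Answer: L1[6]=1 -> L2[1][1]=40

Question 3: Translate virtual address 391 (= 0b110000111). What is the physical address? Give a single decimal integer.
vaddr = 391 = 0b110000111
Split: l1_idx=6, l2_idx=0, offset=7
L1[6] = 1
L2[1][0] = 94
paddr = 94 * 16 + 7 = 1511

Answer: 1511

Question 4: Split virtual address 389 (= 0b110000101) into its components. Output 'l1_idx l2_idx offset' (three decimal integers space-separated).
vaddr = 389 = 0b110000101
  top 3 bits -> l1_idx = 6
  next 2 bits -> l2_idx = 0
  bottom 4 bits -> offset = 5

Answer: 6 0 5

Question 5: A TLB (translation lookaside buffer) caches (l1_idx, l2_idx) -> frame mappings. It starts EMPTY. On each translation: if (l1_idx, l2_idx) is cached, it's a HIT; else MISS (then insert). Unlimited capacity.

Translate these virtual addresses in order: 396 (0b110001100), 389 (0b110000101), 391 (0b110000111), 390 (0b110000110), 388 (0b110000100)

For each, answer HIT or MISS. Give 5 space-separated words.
Answer: MISS HIT HIT HIT HIT

Derivation:
vaddr=396: (6,0) not in TLB -> MISS, insert
vaddr=389: (6,0) in TLB -> HIT
vaddr=391: (6,0) in TLB -> HIT
vaddr=390: (6,0) in TLB -> HIT
vaddr=388: (6,0) in TLB -> HIT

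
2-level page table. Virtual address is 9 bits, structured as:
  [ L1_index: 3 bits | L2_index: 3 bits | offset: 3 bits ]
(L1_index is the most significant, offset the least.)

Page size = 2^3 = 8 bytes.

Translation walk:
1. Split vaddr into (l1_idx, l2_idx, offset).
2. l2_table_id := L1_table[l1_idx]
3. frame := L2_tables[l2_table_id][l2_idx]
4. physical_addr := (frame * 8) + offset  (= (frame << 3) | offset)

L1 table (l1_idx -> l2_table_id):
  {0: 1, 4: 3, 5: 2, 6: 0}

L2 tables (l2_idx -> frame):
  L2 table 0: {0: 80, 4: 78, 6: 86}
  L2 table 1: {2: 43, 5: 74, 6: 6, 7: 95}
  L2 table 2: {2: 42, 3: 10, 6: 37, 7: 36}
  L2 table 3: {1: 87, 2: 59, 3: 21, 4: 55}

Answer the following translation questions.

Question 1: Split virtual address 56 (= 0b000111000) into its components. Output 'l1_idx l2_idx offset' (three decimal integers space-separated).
vaddr = 56 = 0b000111000
  top 3 bits -> l1_idx = 0
  next 3 bits -> l2_idx = 7
  bottom 3 bits -> offset = 0

Answer: 0 7 0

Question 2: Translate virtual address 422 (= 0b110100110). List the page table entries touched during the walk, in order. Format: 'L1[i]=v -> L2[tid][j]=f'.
Answer: L1[6]=0 -> L2[0][4]=78

Derivation:
vaddr = 422 = 0b110100110
Split: l1_idx=6, l2_idx=4, offset=6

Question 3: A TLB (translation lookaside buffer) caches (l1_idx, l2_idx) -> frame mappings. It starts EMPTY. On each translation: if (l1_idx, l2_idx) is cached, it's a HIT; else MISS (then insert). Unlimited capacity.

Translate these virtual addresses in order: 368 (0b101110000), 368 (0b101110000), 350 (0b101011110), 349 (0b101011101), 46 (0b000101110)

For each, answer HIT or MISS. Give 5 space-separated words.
vaddr=368: (5,6) not in TLB -> MISS, insert
vaddr=368: (5,6) in TLB -> HIT
vaddr=350: (5,3) not in TLB -> MISS, insert
vaddr=349: (5,3) in TLB -> HIT
vaddr=46: (0,5) not in TLB -> MISS, insert

Answer: MISS HIT MISS HIT MISS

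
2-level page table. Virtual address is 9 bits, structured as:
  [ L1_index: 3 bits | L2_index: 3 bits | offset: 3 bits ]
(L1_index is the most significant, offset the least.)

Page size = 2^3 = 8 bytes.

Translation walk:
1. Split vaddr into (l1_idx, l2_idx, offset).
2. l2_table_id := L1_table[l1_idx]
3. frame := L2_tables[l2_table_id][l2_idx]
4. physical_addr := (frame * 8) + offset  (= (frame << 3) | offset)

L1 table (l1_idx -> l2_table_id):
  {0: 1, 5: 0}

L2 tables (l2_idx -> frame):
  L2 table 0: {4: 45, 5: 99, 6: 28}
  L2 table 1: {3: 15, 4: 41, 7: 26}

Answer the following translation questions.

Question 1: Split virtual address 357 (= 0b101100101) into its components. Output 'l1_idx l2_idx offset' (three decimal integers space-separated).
Answer: 5 4 5

Derivation:
vaddr = 357 = 0b101100101
  top 3 bits -> l1_idx = 5
  next 3 bits -> l2_idx = 4
  bottom 3 bits -> offset = 5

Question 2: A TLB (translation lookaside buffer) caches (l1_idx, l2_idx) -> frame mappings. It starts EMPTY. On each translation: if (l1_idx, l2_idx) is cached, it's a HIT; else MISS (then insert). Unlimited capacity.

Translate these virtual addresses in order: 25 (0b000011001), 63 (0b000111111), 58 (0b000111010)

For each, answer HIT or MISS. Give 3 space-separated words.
Answer: MISS MISS HIT

Derivation:
vaddr=25: (0,3) not in TLB -> MISS, insert
vaddr=63: (0,7) not in TLB -> MISS, insert
vaddr=58: (0,7) in TLB -> HIT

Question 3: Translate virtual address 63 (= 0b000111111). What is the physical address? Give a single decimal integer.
Answer: 215

Derivation:
vaddr = 63 = 0b000111111
Split: l1_idx=0, l2_idx=7, offset=7
L1[0] = 1
L2[1][7] = 26
paddr = 26 * 8 + 7 = 215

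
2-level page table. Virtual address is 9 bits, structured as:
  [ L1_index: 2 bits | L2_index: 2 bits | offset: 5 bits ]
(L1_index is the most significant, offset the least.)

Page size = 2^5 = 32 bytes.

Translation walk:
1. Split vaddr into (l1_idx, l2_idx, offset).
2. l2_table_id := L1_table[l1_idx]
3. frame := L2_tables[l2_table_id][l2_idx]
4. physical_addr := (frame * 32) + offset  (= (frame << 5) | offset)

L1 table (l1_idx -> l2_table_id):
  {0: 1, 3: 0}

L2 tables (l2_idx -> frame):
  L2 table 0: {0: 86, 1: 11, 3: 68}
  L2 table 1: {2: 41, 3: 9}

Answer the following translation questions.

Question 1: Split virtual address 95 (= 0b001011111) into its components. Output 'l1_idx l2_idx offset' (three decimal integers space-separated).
vaddr = 95 = 0b001011111
  top 2 bits -> l1_idx = 0
  next 2 bits -> l2_idx = 2
  bottom 5 bits -> offset = 31

Answer: 0 2 31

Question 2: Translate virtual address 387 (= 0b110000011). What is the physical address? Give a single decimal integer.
vaddr = 387 = 0b110000011
Split: l1_idx=3, l2_idx=0, offset=3
L1[3] = 0
L2[0][0] = 86
paddr = 86 * 32 + 3 = 2755

Answer: 2755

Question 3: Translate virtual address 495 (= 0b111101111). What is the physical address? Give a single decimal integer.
vaddr = 495 = 0b111101111
Split: l1_idx=3, l2_idx=3, offset=15
L1[3] = 0
L2[0][3] = 68
paddr = 68 * 32 + 15 = 2191

Answer: 2191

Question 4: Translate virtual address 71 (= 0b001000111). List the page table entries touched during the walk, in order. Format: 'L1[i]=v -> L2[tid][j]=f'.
Answer: L1[0]=1 -> L2[1][2]=41

Derivation:
vaddr = 71 = 0b001000111
Split: l1_idx=0, l2_idx=2, offset=7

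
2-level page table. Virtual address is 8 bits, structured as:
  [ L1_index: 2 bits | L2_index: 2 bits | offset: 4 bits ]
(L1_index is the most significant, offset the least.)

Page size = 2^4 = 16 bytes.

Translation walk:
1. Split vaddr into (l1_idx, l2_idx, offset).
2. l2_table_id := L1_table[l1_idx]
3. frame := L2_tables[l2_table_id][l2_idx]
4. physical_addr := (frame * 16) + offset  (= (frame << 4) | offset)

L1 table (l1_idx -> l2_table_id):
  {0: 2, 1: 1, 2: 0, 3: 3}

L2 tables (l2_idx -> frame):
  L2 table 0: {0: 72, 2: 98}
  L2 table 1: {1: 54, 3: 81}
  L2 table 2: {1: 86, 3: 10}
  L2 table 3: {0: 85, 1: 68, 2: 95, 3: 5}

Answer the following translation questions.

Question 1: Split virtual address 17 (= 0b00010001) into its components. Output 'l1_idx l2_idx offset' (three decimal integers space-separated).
vaddr = 17 = 0b00010001
  top 2 bits -> l1_idx = 0
  next 2 bits -> l2_idx = 1
  bottom 4 bits -> offset = 1

Answer: 0 1 1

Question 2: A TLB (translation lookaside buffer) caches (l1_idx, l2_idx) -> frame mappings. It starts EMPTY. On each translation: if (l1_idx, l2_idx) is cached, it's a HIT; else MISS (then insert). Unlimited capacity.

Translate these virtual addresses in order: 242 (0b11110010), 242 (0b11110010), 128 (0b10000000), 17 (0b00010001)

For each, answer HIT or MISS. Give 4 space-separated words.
vaddr=242: (3,3) not in TLB -> MISS, insert
vaddr=242: (3,3) in TLB -> HIT
vaddr=128: (2,0) not in TLB -> MISS, insert
vaddr=17: (0,1) not in TLB -> MISS, insert

Answer: MISS HIT MISS MISS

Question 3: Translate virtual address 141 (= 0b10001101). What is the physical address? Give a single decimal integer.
vaddr = 141 = 0b10001101
Split: l1_idx=2, l2_idx=0, offset=13
L1[2] = 0
L2[0][0] = 72
paddr = 72 * 16 + 13 = 1165

Answer: 1165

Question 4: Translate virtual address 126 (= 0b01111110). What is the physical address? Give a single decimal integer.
vaddr = 126 = 0b01111110
Split: l1_idx=1, l2_idx=3, offset=14
L1[1] = 1
L2[1][3] = 81
paddr = 81 * 16 + 14 = 1310

Answer: 1310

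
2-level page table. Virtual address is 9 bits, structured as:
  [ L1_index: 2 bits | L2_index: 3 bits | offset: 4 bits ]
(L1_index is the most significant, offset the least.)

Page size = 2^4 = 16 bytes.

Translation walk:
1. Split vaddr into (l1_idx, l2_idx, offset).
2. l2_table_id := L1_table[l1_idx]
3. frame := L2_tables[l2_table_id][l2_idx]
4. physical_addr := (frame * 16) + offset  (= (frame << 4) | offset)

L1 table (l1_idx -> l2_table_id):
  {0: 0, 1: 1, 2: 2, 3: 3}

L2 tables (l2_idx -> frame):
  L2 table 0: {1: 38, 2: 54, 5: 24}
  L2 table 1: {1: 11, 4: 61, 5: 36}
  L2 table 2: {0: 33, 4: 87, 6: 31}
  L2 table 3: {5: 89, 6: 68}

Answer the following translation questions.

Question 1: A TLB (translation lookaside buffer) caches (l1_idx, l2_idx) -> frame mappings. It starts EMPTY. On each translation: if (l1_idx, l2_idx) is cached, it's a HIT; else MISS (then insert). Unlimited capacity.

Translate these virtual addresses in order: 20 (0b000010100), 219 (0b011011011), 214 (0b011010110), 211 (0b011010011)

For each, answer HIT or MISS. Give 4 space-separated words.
Answer: MISS MISS HIT HIT

Derivation:
vaddr=20: (0,1) not in TLB -> MISS, insert
vaddr=219: (1,5) not in TLB -> MISS, insert
vaddr=214: (1,5) in TLB -> HIT
vaddr=211: (1,5) in TLB -> HIT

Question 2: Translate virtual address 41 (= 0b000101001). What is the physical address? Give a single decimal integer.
Answer: 873

Derivation:
vaddr = 41 = 0b000101001
Split: l1_idx=0, l2_idx=2, offset=9
L1[0] = 0
L2[0][2] = 54
paddr = 54 * 16 + 9 = 873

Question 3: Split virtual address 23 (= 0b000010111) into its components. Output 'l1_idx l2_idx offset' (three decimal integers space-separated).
vaddr = 23 = 0b000010111
  top 2 bits -> l1_idx = 0
  next 3 bits -> l2_idx = 1
  bottom 4 bits -> offset = 7

Answer: 0 1 7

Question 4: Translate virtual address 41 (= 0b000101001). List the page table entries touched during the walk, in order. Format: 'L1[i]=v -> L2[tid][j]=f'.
vaddr = 41 = 0b000101001
Split: l1_idx=0, l2_idx=2, offset=9

Answer: L1[0]=0 -> L2[0][2]=54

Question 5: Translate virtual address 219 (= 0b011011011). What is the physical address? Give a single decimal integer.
vaddr = 219 = 0b011011011
Split: l1_idx=1, l2_idx=5, offset=11
L1[1] = 1
L2[1][5] = 36
paddr = 36 * 16 + 11 = 587

Answer: 587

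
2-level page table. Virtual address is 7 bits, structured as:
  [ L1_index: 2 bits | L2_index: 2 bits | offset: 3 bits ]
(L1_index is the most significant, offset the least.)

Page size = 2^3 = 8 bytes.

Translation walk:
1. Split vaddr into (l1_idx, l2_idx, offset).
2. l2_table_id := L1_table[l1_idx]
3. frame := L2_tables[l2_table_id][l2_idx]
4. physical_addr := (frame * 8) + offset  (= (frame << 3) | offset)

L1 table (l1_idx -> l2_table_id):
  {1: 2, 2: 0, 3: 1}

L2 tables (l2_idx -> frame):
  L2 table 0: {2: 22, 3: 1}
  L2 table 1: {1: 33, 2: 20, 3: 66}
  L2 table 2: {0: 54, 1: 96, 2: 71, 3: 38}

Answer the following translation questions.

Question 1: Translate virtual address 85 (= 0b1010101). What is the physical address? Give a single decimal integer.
Answer: 181

Derivation:
vaddr = 85 = 0b1010101
Split: l1_idx=2, l2_idx=2, offset=5
L1[2] = 0
L2[0][2] = 22
paddr = 22 * 8 + 5 = 181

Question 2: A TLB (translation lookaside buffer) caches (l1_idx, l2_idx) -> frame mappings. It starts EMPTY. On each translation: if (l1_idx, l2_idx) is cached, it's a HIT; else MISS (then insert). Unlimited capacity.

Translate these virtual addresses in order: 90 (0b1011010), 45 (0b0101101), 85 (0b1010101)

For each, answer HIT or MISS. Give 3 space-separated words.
Answer: MISS MISS MISS

Derivation:
vaddr=90: (2,3) not in TLB -> MISS, insert
vaddr=45: (1,1) not in TLB -> MISS, insert
vaddr=85: (2,2) not in TLB -> MISS, insert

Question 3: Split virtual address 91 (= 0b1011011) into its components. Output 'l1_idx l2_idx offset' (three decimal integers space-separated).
vaddr = 91 = 0b1011011
  top 2 bits -> l1_idx = 2
  next 2 bits -> l2_idx = 3
  bottom 3 bits -> offset = 3

Answer: 2 3 3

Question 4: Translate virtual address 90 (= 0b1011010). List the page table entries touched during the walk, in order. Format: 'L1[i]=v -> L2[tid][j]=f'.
Answer: L1[2]=0 -> L2[0][3]=1

Derivation:
vaddr = 90 = 0b1011010
Split: l1_idx=2, l2_idx=3, offset=2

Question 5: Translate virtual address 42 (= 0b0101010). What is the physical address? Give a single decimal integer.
vaddr = 42 = 0b0101010
Split: l1_idx=1, l2_idx=1, offset=2
L1[1] = 2
L2[2][1] = 96
paddr = 96 * 8 + 2 = 770

Answer: 770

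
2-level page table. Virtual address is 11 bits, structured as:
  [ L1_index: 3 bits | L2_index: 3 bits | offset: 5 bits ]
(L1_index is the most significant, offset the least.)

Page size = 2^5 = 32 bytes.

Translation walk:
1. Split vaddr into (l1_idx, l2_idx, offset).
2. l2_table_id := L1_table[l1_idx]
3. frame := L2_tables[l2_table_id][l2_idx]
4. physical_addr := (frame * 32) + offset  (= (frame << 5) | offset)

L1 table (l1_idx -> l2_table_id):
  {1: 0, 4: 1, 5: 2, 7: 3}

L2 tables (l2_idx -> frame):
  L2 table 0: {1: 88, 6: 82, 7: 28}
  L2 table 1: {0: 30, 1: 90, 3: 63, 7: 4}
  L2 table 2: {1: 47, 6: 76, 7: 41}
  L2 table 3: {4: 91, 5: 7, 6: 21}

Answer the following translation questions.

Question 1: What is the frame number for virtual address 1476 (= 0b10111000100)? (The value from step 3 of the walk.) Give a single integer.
Answer: 76

Derivation:
vaddr = 1476: l1_idx=5, l2_idx=6
L1[5] = 2; L2[2][6] = 76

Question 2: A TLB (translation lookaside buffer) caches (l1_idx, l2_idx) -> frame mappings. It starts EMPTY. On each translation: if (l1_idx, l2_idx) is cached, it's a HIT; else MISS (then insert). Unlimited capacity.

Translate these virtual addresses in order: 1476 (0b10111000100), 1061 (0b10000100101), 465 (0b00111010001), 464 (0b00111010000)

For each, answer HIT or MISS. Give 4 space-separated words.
vaddr=1476: (5,6) not in TLB -> MISS, insert
vaddr=1061: (4,1) not in TLB -> MISS, insert
vaddr=465: (1,6) not in TLB -> MISS, insert
vaddr=464: (1,6) in TLB -> HIT

Answer: MISS MISS MISS HIT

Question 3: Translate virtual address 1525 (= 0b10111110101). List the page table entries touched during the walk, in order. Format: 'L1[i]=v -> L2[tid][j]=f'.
vaddr = 1525 = 0b10111110101
Split: l1_idx=5, l2_idx=7, offset=21

Answer: L1[5]=2 -> L2[2][7]=41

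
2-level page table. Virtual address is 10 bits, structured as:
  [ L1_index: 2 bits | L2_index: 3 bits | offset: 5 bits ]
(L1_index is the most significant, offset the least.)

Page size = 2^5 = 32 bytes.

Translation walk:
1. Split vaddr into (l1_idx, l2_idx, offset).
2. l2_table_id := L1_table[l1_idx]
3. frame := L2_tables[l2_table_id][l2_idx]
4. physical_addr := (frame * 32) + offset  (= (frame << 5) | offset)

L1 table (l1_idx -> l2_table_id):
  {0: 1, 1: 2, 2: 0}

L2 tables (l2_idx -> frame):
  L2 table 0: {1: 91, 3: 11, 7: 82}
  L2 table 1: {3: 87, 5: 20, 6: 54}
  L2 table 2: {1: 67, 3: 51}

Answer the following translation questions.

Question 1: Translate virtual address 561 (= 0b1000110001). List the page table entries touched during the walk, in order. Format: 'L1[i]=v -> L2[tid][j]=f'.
Answer: L1[2]=0 -> L2[0][1]=91

Derivation:
vaddr = 561 = 0b1000110001
Split: l1_idx=2, l2_idx=1, offset=17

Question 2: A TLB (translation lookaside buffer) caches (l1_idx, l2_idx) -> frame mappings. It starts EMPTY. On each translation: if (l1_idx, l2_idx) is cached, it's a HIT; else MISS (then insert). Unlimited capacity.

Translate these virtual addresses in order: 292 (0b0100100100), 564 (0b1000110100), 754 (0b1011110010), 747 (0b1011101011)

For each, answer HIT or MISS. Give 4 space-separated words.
Answer: MISS MISS MISS HIT

Derivation:
vaddr=292: (1,1) not in TLB -> MISS, insert
vaddr=564: (2,1) not in TLB -> MISS, insert
vaddr=754: (2,7) not in TLB -> MISS, insert
vaddr=747: (2,7) in TLB -> HIT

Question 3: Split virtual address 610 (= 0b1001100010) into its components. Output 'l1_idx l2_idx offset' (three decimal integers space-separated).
Answer: 2 3 2

Derivation:
vaddr = 610 = 0b1001100010
  top 2 bits -> l1_idx = 2
  next 3 bits -> l2_idx = 3
  bottom 5 bits -> offset = 2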